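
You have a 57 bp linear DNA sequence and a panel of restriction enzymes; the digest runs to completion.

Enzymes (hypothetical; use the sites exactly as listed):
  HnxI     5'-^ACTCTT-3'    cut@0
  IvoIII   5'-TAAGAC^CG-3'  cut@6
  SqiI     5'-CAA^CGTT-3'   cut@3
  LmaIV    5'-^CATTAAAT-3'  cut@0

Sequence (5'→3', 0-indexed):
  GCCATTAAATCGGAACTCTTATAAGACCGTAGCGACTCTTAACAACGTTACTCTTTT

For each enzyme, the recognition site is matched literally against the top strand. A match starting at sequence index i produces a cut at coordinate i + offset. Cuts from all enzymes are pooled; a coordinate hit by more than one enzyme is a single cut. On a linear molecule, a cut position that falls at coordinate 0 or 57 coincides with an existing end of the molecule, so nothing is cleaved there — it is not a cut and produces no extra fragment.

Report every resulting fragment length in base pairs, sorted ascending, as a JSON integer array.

[2,4,7,8,11,12,13]

Scan for sites:
  HnxI ACTCTT/0: at [14, 34, 49] ⇒ [14, 34, 49]
  IvoIII TAAGACCG/6: at [21] ⇒ [27]
  SqiI CAACGTT/3: at [42] ⇒ [45]
  LmaIV CATTAAAT/0: at [2] ⇒ [2]

All cut coordinates (distinct, sorted): [2, 14, 27, 34, 45, 49]

Fragment lengths:
  [0,2): 2 bp
  [2,14): 12 bp
  [14,27): 13 bp
  [27,34): 7 bp
  [34,45): 11 bp
  [45,49): 4 bp
  [49,57): 8 bp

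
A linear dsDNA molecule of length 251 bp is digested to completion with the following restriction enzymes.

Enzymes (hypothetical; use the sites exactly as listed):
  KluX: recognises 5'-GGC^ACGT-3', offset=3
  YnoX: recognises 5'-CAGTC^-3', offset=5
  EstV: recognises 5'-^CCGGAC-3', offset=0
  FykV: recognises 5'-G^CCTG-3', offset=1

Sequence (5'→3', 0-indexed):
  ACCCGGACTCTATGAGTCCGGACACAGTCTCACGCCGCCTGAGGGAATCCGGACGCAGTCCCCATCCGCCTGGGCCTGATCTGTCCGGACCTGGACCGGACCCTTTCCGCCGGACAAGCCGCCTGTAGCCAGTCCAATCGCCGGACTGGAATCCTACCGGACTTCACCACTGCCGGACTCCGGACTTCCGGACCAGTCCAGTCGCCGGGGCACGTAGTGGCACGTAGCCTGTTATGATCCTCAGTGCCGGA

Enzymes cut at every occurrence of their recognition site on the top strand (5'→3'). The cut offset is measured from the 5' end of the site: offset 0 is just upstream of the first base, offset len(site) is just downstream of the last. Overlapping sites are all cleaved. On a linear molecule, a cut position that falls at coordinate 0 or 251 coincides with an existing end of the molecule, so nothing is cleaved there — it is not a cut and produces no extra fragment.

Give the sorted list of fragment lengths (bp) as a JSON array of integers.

Site scan:
  KluX (GGCACGT, off=3): starts [208, 218] → cuts [211, 221]
  YnoX (CAGTC, off=5): starts [24, 55, 129, 193, 198] → cuts [29, 60, 134, 198, 203]
  EstV (CCGGAC, off=0): starts [2, 17, 48, 84, 95, 109, 140, 156, 172, 179, 187] → cuts [2, 17, 48, 84, 95, 109, 140, 156, 172, 179, 187]
  FykV (GCCTG, off=1): starts [36, 67, 73, 120, 226] → cuts [37, 68, 74, 121, 227]

All cut coordinates (distinct, sorted): [2, 17, 29, 37, 48, 60, 68, 74, 84, 95, 109, 121, 134, 140, 156, 172, 179, 187, 198, 203, 211, 221, 227]

Fragments:
  [0,2): 2 bp
  [2,17): 15 bp
  [17,29): 12 bp
  [29,37): 8 bp
  [37,48): 11 bp
  [48,60): 12 bp
  [60,68): 8 bp
  [68,74): 6 bp
  [74,84): 10 bp
  [84,95): 11 bp
  [95,109): 14 bp
  [109,121): 12 bp
  [121,134): 13 bp
  [134,140): 6 bp
  [140,156): 16 bp
  [156,172): 16 bp
  [172,179): 7 bp
  [179,187): 8 bp
  [187,198): 11 bp
  [198,203): 5 bp
  [203,211): 8 bp
  [211,221): 10 bp
  [221,227): 6 bp
  [227,251): 24 bp

[2,5,6,6,6,7,8,8,8,8,10,10,11,11,11,12,12,12,13,14,15,16,16,24]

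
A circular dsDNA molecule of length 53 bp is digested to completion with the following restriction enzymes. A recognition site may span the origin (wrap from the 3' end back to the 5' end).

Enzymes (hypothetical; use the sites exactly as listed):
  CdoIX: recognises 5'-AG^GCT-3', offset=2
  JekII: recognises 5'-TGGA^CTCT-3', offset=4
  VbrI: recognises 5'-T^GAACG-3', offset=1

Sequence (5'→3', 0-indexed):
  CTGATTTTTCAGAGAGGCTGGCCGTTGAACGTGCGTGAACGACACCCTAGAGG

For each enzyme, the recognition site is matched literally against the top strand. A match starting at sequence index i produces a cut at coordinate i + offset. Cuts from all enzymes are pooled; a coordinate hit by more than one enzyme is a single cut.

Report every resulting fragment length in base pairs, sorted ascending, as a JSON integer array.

Per-enzyme occurrences:
  CdoIX (AGGCT, off=2): starts [14, 50] → cuts [16, 52]
  JekII (TGGACTCT, off=4): no sites
  VbrI (TGAACG, off=1): starts [25, 35] → cuts [26, 36]

All cut coordinates (distinct, sorted): [16, 26, 36, 52]

Fragment lengths:
  16→26: 10 bp
  26→36: 10 bp
  36→52: 16 bp
  52→16 (wrap): 53-52+16 = 17 bp

[10,10,16,17]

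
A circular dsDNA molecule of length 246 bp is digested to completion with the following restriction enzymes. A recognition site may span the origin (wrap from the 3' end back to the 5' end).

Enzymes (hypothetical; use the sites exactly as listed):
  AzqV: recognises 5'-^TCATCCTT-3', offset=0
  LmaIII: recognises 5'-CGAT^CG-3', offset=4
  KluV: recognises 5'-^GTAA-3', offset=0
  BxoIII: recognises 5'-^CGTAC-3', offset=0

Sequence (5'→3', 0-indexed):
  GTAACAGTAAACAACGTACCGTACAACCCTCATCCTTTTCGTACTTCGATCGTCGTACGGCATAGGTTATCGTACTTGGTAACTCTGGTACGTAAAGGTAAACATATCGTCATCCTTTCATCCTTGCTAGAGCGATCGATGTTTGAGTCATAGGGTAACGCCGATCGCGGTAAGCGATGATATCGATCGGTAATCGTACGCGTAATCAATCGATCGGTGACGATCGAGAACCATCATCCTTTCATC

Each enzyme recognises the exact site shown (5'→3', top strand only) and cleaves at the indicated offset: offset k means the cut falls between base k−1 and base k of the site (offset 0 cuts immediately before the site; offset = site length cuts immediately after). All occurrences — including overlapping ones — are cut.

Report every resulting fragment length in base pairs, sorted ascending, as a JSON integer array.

Per-enzyme occurrences:
  AzqV TCATCCTT/0: at [29, 109, 117, 233] ⇒ [29, 109, 117, 233]
  LmaIII CGATCG/4: at [46, 132, 161, 183, 210, 220] ⇒ [50, 136, 165, 187, 214, 224]
  KluV GTAA/0: at [0, 6, 78, 91, 97, 154, 169, 189, 201] ⇒ [0, 6, 78, 91, 97, 154, 169, 189, 201]
  BxoIII CGTAC/0: at [14, 19, 39, 53, 70, 194] ⇒ [14, 19, 39, 53, 70, 194]

Pooled cuts: [0, 6, 14, 19, 29, 39, 50, 53, 70, 78, 91, 97, 109, 117, 136, 154, 165, 169, 187, 189, 194, 201, 214, 224, 233]

Fragment lengths:
  0→6: 6 bp
  6→14: 8 bp
  14→19: 5 bp
  19→29: 10 bp
  29→39: 10 bp
  39→50: 11 bp
  50→53: 3 bp
  53→70: 17 bp
  70→78: 8 bp
  78→91: 13 bp
  91→97: 6 bp
  97→109: 12 bp
  109→117: 8 bp
  117→136: 19 bp
  136→154: 18 bp
  154→165: 11 bp
  165→169: 4 bp
  169→187: 18 bp
  187→189: 2 bp
  189→194: 5 bp
  194→201: 7 bp
  201→214: 13 bp
  214→224: 10 bp
  224→233: 9 bp
  233→0 (wrap): 246-233+0 = 13 bp

[2,3,4,5,5,6,6,7,8,8,8,9,10,10,10,11,11,12,13,13,13,17,18,18,19]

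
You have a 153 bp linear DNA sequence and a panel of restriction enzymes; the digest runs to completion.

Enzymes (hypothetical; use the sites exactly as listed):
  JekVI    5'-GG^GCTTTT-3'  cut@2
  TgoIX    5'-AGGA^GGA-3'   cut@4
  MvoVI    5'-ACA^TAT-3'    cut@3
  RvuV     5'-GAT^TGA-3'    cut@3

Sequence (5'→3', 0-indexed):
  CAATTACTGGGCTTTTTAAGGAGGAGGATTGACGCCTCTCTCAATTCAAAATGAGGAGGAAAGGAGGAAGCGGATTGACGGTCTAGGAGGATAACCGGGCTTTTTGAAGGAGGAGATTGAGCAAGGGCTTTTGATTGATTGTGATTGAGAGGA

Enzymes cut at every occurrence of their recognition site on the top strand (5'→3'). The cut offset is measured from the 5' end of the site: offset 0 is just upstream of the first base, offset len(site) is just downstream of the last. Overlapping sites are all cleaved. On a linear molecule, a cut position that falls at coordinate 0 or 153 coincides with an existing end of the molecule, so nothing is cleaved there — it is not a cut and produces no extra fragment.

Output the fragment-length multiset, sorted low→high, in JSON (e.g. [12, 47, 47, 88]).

[3,4,6,8,8,9,9,10,10,10,10,12,13,13,28]

Site scan:
  JekVI (GGGCTTTT, off=2): starts [8, 96, 124] → cuts [10, 98, 126]
  TgoIX (AGGAGGA, off=4): starts [18, 21, 53, 61, 84, 107] → cuts [22, 25, 57, 65, 88, 111]
  MvoVI (ACATAT, off=3): no sites
  RvuV (GATTGA, off=3): starts [26, 72, 114, 132, 142] → cuts [29, 75, 117, 135, 145]

All cut coordinates (distinct, sorted): [10, 22, 25, 29, 57, 65, 75, 88, 98, 111, 117, 126, 135, 145]

Fragments:
  [0,10): 10 bp
  [10,22): 12 bp
  [22,25): 3 bp
  [25,29): 4 bp
  [29,57): 28 bp
  [57,65): 8 bp
  [65,75): 10 bp
  [75,88): 13 bp
  [88,98): 10 bp
  [98,111): 13 bp
  [111,117): 6 bp
  [117,126): 9 bp
  [126,135): 9 bp
  [135,145): 10 bp
  [145,153): 8 bp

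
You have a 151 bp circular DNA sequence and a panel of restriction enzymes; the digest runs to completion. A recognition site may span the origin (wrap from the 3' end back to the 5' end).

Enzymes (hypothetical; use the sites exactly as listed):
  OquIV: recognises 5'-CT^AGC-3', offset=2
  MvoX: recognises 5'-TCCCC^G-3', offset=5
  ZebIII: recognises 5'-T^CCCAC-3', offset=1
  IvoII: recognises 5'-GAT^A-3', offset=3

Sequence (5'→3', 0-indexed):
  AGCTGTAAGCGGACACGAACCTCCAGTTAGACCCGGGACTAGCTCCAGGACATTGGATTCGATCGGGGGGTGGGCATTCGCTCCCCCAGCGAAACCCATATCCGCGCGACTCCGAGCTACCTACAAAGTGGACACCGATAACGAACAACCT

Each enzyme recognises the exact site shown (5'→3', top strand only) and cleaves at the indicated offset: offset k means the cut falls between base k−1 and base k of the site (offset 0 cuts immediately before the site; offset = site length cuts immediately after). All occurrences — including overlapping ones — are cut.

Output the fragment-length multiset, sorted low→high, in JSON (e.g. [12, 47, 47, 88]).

Site scan:
  OquIV (CTAGC, off=2): starts [38, 149] → cuts [0, 40]
  MvoX (TCCCCG, off=5): no sites
  ZebIII (TCCCAC, off=1): no sites
  IvoII (GATA, off=3): starts [136] → cuts [139]

All cut coordinates (distinct, sorted): [0, 40, 139]

Fragment lengths:
  0→40: 40 bp
  40→139: 99 bp
  139→0 (wrap): 151-139+0 = 12 bp

[12,40,99]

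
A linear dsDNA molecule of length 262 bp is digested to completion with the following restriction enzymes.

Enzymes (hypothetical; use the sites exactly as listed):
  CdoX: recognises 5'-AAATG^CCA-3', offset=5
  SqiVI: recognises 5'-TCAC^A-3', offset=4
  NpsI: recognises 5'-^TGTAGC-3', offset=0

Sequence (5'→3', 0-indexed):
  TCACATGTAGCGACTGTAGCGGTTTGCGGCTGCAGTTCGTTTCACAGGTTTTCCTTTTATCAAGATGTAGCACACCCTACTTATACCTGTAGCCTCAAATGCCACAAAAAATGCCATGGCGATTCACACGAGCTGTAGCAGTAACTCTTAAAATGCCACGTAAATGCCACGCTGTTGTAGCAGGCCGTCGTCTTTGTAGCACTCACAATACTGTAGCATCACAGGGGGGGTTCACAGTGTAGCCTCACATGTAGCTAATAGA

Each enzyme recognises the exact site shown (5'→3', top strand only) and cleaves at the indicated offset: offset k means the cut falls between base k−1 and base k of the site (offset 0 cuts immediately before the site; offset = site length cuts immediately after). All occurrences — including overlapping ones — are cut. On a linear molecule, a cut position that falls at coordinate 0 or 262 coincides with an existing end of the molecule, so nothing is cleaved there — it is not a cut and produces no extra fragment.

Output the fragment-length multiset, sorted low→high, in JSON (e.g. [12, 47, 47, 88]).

Site scan:
  CdoX AAATGCCA/5: at [96, 108, 150, 161] ⇒ [101, 113, 155, 166]
  SqiVI TCACA/4: at [0, 41, 123, 202, 218, 231, 244] ⇒ [4, 45, 127, 206, 222, 235, 248]
  NpsI TGTAGC/0: at [5, 14, 65, 87, 133, 175, 194, 211, 237, 249] ⇒ [5, 14, 65, 87, 133, 175, 194, 211, 237, 249]

All cut coordinates (distinct, sorted): [4, 5, 14, 45, 65, 87, 101, 113, 127, 133, 155, 166, 175, 194, 206, 211, 222, 235, 237, 248, 249]

Fragment lengths:
  [0,4): 4 bp
  [4,5): 1 bp
  [5,14): 9 bp
  [14,45): 31 bp
  [45,65): 20 bp
  [65,87): 22 bp
  [87,101): 14 bp
  [101,113): 12 bp
  [113,127): 14 bp
  [127,133): 6 bp
  [133,155): 22 bp
  [155,166): 11 bp
  [166,175): 9 bp
  [175,194): 19 bp
  [194,206): 12 bp
  [206,211): 5 bp
  [211,222): 11 bp
  [222,235): 13 bp
  [235,237): 2 bp
  [237,248): 11 bp
  [248,249): 1 bp
  [249,262): 13 bp

[1,1,2,4,5,6,9,9,11,11,11,12,12,13,13,14,14,19,20,22,22,31]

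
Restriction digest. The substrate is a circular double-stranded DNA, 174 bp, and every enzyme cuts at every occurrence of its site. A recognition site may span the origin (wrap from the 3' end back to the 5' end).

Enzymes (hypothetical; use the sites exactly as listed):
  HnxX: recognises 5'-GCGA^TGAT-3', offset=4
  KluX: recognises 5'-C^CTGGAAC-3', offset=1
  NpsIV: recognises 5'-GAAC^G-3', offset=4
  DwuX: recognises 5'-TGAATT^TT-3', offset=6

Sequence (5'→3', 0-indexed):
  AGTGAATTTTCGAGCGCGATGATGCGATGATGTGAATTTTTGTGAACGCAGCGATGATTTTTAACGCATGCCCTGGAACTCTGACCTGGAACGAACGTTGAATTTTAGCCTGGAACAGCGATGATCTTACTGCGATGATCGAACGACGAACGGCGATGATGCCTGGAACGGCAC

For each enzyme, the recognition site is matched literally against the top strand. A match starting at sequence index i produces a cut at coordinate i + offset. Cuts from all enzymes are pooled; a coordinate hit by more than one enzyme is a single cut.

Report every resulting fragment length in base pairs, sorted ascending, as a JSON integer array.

[4,5,5,6,7,7,7,7,8,8,9,9,11,11,12,13,13,14,18]

Site scan:
  HnxX GCGATGAT/4: at [15, 23, 50, 117, 131, 152] ⇒ [19, 27, 54, 121, 135, 156]
  KluX CCTGGAAC/1: at [71, 84, 108, 161] ⇒ [72, 85, 109, 162]
  NpsIV GAACG/4: at [43, 88, 92, 140, 147, 165] ⇒ [47, 92, 96, 144, 151, 169]
  DwuX TGAATTTT/6: at [2, 32, 98] ⇒ [8, 38, 104]

Pooled cuts: [8, 19, 27, 38, 47, 54, 72, 85, 92, 96, 104, 109, 121, 135, 144, 151, 156, 162, 169]

Fragments:
  8→19: 11 bp
  19→27: 8 bp
  27→38: 11 bp
  38→47: 9 bp
  47→54: 7 bp
  54→72: 18 bp
  72→85: 13 bp
  85→92: 7 bp
  92→96: 4 bp
  96→104: 8 bp
  104→109: 5 bp
  109→121: 12 bp
  121→135: 14 bp
  135→144: 9 bp
  144→151: 7 bp
  151→156: 5 bp
  156→162: 6 bp
  162→169: 7 bp
  169→8 (wrap): 174-169+8 = 13 bp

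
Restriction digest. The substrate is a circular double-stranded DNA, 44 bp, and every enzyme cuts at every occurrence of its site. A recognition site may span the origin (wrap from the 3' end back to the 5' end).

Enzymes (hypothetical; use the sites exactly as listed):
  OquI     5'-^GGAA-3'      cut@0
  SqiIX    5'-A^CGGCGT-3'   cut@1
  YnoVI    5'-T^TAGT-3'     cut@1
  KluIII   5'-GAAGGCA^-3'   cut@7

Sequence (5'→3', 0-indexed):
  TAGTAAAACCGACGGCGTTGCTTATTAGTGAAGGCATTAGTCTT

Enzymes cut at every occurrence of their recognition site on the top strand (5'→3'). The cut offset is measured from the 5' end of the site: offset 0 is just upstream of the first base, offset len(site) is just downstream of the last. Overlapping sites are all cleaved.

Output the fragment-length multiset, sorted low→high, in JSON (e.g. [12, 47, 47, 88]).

Per-enzyme occurrences:
  OquI (GGAA, off=0): no sites
  SqiIX ACGGCGT/1: at [11] ⇒ [12]
  YnoVI TTAGT/1: at [24, 36, 43] ⇒ [0, 25, 37]
  KluIII GAAGGCA/7: at [29] ⇒ [36]

Pooled cuts: [0, 12, 25, 36, 37]

Fragments:
  0→12: 12 bp
  12→25: 13 bp
  25→36: 11 bp
  36→37: 1 bp
  37→0 (wrap): 44-37+0 = 7 bp

[1,7,11,12,13]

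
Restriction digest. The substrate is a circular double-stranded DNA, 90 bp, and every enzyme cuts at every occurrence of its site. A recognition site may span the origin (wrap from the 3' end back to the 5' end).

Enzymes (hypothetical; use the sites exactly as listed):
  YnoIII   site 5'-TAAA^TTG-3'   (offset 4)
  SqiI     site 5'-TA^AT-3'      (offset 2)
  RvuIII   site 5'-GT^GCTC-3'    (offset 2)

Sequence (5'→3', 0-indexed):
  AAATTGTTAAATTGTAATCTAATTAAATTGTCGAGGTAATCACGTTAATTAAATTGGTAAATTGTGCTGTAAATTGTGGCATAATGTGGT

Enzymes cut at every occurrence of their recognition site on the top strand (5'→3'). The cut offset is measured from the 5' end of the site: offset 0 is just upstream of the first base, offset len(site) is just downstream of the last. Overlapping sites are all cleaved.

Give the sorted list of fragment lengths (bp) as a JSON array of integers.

Site scan:
  YnoIII (TAAATTG, off=4): starts [7, 23, 49, 57, 69, 89] → cuts [3, 11, 27, 53, 61, 73]
  SqiI (TAAT, off=2): starts [14, 19, 36, 45, 81] → cuts [16, 21, 38, 47, 83]
  RvuIII (GTGCTC, off=2): no sites

Pooled cuts: [3, 11, 16, 21, 27, 38, 47, 53, 61, 73, 83]

Fragment lengths:
  3→11: 8 bp
  11→16: 5 bp
  16→21: 5 bp
  21→27: 6 bp
  27→38: 11 bp
  38→47: 9 bp
  47→53: 6 bp
  53→61: 8 bp
  61→73: 12 bp
  73→83: 10 bp
  83→3 (wrap): 90-83+3 = 10 bp

[5,5,6,6,8,8,9,10,10,11,12]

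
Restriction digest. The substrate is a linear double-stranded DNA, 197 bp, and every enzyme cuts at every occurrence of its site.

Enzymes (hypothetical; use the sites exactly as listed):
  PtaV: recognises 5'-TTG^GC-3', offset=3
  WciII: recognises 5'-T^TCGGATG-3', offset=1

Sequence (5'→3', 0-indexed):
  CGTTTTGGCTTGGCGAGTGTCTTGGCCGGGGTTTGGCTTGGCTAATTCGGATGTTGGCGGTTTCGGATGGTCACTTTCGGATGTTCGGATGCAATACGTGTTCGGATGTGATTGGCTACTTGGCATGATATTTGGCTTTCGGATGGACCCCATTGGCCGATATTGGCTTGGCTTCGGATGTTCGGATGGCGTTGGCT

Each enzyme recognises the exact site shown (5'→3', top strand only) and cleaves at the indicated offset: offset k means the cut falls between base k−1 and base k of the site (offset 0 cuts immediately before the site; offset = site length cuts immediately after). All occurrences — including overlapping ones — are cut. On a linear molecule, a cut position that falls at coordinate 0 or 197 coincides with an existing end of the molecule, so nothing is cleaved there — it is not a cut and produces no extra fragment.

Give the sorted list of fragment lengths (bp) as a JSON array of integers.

Per-enzyme occurrences:
  PtaV TTGGC/3: at [4, 9, 21, 32, 37, 53, 111, 119, 131, 152, 162, 167, 191] ⇒ [7, 12, 24, 35, 40, 56, 114, 122, 134, 155, 165, 170, 194]
  WciII TTCGGATG/1: at [45, 61, 75, 83, 100, 137, 172, 180] ⇒ [46, 62, 76, 84, 101, 138, 173, 181]

Pooled cuts: [7, 12, 24, 35, 40, 46, 56, 62, 76, 84, 101, 114, 122, 134, 138, 155, 165, 170, 173, 181, 194]

Fragments:
  [0,7): 7 bp
  [7,12): 5 bp
  [12,24): 12 bp
  [24,35): 11 bp
  [35,40): 5 bp
  [40,46): 6 bp
  [46,56): 10 bp
  [56,62): 6 bp
  [62,76): 14 bp
  [76,84): 8 bp
  [84,101): 17 bp
  [101,114): 13 bp
  [114,122): 8 bp
  [122,134): 12 bp
  [134,138): 4 bp
  [138,155): 17 bp
  [155,165): 10 bp
  [165,170): 5 bp
  [170,173): 3 bp
  [173,181): 8 bp
  [181,194): 13 bp
  [194,197): 3 bp

[3,3,4,5,5,5,6,6,7,8,8,8,10,10,11,12,12,13,13,14,17,17]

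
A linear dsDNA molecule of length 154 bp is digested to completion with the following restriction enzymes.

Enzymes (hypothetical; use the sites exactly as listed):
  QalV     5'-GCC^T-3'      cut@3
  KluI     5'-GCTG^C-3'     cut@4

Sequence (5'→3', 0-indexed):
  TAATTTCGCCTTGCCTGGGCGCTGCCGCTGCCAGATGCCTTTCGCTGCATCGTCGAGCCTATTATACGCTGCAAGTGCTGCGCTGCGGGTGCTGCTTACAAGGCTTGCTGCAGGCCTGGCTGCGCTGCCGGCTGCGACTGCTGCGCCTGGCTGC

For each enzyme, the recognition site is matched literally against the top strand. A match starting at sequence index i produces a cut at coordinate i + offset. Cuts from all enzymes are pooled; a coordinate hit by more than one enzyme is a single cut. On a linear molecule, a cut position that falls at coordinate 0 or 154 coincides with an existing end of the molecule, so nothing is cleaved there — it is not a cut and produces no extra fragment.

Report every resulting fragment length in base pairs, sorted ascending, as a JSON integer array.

[1,4,5,5,5,6,6,6,6,7,8,9,9,9,9,9,10,12,12,16]

Site scan:
  QalV (GCCT, off=3): starts [7, 12, 36, 56, 113, 144] → cuts [10, 15, 39, 59, 116, 147]
  KluI (GCTGC, off=4): starts [20, 26, 43, 67, 76, 81, 90, 106, 118, 123, 130, 139, 149] → cuts [24, 30, 47, 71, 80, 85, 94, 110, 122, 127, 134, 143, 153]

Pooled cuts: [10, 15, 24, 30, 39, 47, 59, 71, 80, 85, 94, 110, 116, 122, 127, 134, 143, 147, 153]

Fragment lengths:
  [0,10): 10 bp
  [10,15): 5 bp
  [15,24): 9 bp
  [24,30): 6 bp
  [30,39): 9 bp
  [39,47): 8 bp
  [47,59): 12 bp
  [59,71): 12 bp
  [71,80): 9 bp
  [80,85): 5 bp
  [85,94): 9 bp
  [94,110): 16 bp
  [110,116): 6 bp
  [116,122): 6 bp
  [122,127): 5 bp
  [127,134): 7 bp
  [134,143): 9 bp
  [143,147): 4 bp
  [147,153): 6 bp
  [153,154): 1 bp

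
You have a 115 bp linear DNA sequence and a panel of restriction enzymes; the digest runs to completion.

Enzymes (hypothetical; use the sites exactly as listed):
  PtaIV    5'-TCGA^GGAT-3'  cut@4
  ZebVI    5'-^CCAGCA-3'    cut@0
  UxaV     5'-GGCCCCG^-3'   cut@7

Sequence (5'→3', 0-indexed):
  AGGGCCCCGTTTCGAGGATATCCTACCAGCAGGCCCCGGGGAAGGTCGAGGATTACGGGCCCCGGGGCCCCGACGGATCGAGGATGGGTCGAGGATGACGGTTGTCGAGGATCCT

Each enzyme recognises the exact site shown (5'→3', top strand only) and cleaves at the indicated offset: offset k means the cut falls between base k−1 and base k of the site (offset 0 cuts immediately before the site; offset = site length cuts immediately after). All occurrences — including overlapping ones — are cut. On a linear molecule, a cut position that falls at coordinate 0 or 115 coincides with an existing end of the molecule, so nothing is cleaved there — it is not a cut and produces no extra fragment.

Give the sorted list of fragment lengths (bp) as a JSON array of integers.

[6,7,8,9,9,10,11,11,13,15,16]

Per-enzyme occurrences:
  PtaIV (TCGAGGAT, off=4): starts [11, 45, 77, 88, 104] → cuts [15, 49, 81, 92, 108]
  ZebVI (CCAGCA, off=0): starts [25] → cuts [25]
  UxaV (GGCCCCG, off=7): starts [2, 31, 57, 65] → cuts [9, 38, 64, 72]

Pooled cuts: [9, 15, 25, 38, 49, 64, 72, 81, 92, 108]

Fragments:
  [0,9): 9 bp
  [9,15): 6 bp
  [15,25): 10 bp
  [25,38): 13 bp
  [38,49): 11 bp
  [49,64): 15 bp
  [64,72): 8 bp
  [72,81): 9 bp
  [81,92): 11 bp
  [92,108): 16 bp
  [108,115): 7 bp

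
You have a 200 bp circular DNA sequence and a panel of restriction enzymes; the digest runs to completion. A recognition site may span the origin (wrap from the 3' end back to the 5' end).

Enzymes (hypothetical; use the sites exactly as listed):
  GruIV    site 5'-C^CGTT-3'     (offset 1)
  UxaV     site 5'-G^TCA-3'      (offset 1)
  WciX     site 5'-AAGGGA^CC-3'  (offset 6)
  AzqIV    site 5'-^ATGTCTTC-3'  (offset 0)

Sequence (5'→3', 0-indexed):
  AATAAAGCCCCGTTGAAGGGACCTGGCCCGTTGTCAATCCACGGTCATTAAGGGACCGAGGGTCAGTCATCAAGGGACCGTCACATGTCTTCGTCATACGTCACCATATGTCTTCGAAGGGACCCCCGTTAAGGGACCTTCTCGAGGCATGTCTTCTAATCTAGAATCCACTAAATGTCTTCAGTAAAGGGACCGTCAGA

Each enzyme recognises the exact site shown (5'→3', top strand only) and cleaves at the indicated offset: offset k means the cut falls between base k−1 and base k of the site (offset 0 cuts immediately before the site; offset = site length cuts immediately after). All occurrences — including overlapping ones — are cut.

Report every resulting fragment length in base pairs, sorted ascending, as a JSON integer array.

Per-enzyme occurrences:
  GruIV CCGTT/1: at [9, 27, 125] ⇒ [10, 28, 126]
  UxaV GTCA/1: at [32, 43, 61, 65, 79, 92, 99, 194] ⇒ [33, 44, 62, 66, 80, 93, 100, 195]
  WciX AAGGGACC/6: at [15, 49, 71, 116, 130, 186] ⇒ [21, 55, 77, 122, 136, 192]
  AzqIV ATGTCTTC/0: at [84, 107, 148, 174] ⇒ [84, 107, 148, 174]

Pooled cuts: [10, 21, 28, 33, 44, 55, 62, 66, 77, 80, 84, 93, 100, 107, 122, 126, 136, 148, 174, 192, 195]

Fragments:
  10→21: 11 bp
  21→28: 7 bp
  28→33: 5 bp
  33→44: 11 bp
  44→55: 11 bp
  55→62: 7 bp
  62→66: 4 bp
  66→77: 11 bp
  77→80: 3 bp
  80→84: 4 bp
  84→93: 9 bp
  93→100: 7 bp
  100→107: 7 bp
  107→122: 15 bp
  122→126: 4 bp
  126→136: 10 bp
  136→148: 12 bp
  148→174: 26 bp
  174→192: 18 bp
  192→195: 3 bp
  195→10 (wrap): 200-195+10 = 15 bp

[3,3,4,4,4,5,7,7,7,7,9,10,11,11,11,11,12,15,15,18,26]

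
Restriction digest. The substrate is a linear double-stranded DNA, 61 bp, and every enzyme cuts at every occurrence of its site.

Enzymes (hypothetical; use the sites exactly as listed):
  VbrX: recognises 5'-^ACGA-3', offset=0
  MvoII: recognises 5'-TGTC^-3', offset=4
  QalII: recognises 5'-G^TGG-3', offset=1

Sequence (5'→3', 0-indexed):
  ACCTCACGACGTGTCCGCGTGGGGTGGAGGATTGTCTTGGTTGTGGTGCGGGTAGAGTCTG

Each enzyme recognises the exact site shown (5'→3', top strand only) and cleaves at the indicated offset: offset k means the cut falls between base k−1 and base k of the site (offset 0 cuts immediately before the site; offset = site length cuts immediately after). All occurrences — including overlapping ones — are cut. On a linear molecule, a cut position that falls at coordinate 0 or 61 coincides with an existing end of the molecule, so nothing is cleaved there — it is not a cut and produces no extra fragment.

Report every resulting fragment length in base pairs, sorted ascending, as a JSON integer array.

Per-enzyme occurrences:
  VbrX ACGA/0: at [5] ⇒ [5]
  MvoII TGTC/4: at [11, 32] ⇒ [15, 36]
  QalII GTGG/1: at [18, 23, 42] ⇒ [19, 24, 43]

Pooled cuts: [5, 15, 19, 24, 36, 43]

Fragments:
  [0,5): 5 bp
  [5,15): 10 bp
  [15,19): 4 bp
  [19,24): 5 bp
  [24,36): 12 bp
  [36,43): 7 bp
  [43,61): 18 bp

[4,5,5,7,10,12,18]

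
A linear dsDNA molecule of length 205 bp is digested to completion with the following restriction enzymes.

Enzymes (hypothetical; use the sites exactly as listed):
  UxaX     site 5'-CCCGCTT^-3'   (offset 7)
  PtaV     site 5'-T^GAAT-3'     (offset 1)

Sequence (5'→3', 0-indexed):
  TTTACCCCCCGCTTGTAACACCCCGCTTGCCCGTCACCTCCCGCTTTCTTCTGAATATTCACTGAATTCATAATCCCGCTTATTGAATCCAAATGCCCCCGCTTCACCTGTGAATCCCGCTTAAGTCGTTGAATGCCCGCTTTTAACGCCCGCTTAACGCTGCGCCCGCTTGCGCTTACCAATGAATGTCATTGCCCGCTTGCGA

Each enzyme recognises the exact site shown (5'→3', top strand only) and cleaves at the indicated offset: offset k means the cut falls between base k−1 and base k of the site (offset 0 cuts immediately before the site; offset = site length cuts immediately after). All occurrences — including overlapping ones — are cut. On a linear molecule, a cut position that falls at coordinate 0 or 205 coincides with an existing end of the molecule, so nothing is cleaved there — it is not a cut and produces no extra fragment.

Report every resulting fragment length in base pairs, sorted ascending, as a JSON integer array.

[3,4,6,7,8,11,11,12,12,13,14,14,16,18,18,18,20]

Scan for sites:
  UxaX CCCGCTT/7: at [7, 21, 39, 74, 97, 115, 135, 148, 164, 194] ⇒ [14, 28, 46, 81, 104, 122, 142, 155, 171, 201]
  PtaV TGAAT/1: at [51, 62, 83, 110, 129, 182] ⇒ [52, 63, 84, 111, 130, 183]

Pooled cuts: [14, 28, 46, 52, 63, 81, 84, 104, 111, 122, 130, 142, 155, 171, 183, 201]

Fragments:
  [0,14): 14 bp
  [14,28): 14 bp
  [28,46): 18 bp
  [46,52): 6 bp
  [52,63): 11 bp
  [63,81): 18 bp
  [81,84): 3 bp
  [84,104): 20 bp
  [104,111): 7 bp
  [111,122): 11 bp
  [122,130): 8 bp
  [130,142): 12 bp
  [142,155): 13 bp
  [155,171): 16 bp
  [171,183): 12 bp
  [183,201): 18 bp
  [201,205): 4 bp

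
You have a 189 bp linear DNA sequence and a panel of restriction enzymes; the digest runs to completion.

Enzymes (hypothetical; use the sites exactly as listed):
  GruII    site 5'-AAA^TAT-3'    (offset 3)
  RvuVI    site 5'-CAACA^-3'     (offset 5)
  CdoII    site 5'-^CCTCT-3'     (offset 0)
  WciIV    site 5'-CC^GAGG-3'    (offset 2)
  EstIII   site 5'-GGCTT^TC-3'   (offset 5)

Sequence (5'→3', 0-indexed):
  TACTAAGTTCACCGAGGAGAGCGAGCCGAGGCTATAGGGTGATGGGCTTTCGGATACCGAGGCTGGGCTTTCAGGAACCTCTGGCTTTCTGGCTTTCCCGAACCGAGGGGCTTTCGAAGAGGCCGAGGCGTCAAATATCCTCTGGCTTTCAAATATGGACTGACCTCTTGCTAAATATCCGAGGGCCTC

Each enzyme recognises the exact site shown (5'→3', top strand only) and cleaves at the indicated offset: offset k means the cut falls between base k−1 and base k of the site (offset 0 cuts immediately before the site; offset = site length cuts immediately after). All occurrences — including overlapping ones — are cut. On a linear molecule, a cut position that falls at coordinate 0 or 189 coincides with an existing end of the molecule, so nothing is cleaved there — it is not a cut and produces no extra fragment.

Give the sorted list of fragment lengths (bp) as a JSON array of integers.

Site scan:
  GruII (AAATAT, off=3): starts [132, 150, 172] → cuts [135, 153, 175]
  RvuVI (CAACA, off=5): no sites
  CdoII (CCTCT, off=0): starts [77, 138, 163] → cuts [77, 138, 163]
  WciIV (CCGAGG, off=2): starts [11, 25, 56, 102, 122, 178] → cuts [13, 27, 58, 104, 124, 180]
  EstIII (GGCTTTC, off=5): starts [44, 65, 82, 90, 108, 143] → cuts [49, 70, 87, 95, 113, 148]

Pooled cuts: [13, 27, 49, 58, 70, 77, 87, 95, 104, 113, 124, 135, 138, 148, 153, 163, 175, 180]

Fragment lengths:
  [0,13): 13 bp
  [13,27): 14 bp
  [27,49): 22 bp
  [49,58): 9 bp
  [58,70): 12 bp
  [70,77): 7 bp
  [77,87): 10 bp
  [87,95): 8 bp
  [95,104): 9 bp
  [104,113): 9 bp
  [113,124): 11 bp
  [124,135): 11 bp
  [135,138): 3 bp
  [138,148): 10 bp
  [148,153): 5 bp
  [153,163): 10 bp
  [163,175): 12 bp
  [175,180): 5 bp
  [180,189): 9 bp

[3,5,5,7,8,9,9,9,9,10,10,10,11,11,12,12,13,14,22]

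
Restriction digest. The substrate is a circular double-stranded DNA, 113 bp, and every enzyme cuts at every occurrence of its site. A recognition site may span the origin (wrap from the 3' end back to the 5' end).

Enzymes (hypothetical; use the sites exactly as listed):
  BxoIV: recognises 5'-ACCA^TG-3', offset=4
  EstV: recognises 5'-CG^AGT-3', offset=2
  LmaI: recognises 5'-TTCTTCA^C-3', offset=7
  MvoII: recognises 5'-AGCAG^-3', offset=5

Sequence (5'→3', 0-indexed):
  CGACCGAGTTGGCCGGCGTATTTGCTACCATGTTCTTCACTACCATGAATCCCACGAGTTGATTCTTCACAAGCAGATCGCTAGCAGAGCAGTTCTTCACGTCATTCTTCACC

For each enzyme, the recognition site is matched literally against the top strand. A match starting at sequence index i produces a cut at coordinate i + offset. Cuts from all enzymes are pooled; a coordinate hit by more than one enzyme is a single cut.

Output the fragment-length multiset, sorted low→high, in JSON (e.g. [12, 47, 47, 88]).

Scan for sites:
  BxoIV ACCATG/4: at [26, 41] ⇒ [30, 45]
  EstV CGAGT/2: at [4, 54] ⇒ [6, 56]
  LmaI TTCTTCAC/7: at [32, 62, 92, 104] ⇒ [39, 69, 99, 111]
  MvoII AGCAG/5: at [71, 82, 87] ⇒ [76, 87, 92]

Pooled cuts: [6, 30, 39, 45, 56, 69, 76, 87, 92, 99, 111]

Fragment lengths:
  6→30: 24 bp
  30→39: 9 bp
  39→45: 6 bp
  45→56: 11 bp
  56→69: 13 bp
  69→76: 7 bp
  76→87: 11 bp
  87→92: 5 bp
  92→99: 7 bp
  99→111: 12 bp
  111→6 (wrap): 113-111+6 = 8 bp

[5,6,7,7,8,9,11,11,12,13,24]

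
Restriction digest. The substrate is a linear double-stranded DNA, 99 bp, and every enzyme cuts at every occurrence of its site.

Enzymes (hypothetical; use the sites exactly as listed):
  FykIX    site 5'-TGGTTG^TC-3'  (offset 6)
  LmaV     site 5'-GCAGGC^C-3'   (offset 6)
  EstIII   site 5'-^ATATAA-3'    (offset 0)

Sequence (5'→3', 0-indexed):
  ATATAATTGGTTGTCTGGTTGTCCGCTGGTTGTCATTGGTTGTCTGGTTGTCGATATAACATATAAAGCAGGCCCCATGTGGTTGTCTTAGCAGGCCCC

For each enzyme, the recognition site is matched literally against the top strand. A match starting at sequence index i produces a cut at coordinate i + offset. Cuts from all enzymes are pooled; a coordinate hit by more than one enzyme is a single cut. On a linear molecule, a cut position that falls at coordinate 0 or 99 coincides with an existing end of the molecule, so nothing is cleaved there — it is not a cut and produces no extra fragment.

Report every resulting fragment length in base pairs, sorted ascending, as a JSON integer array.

Scan for sites:
  FykIX (TGGTTGTC, off=6): starts [7, 15, 26, 36, 44, 79] → cuts [13, 21, 32, 42, 50, 85]
  LmaV (GCAGGCC, off=6): starts [67, 90] → cuts [73, 96]
  EstIII (ATATAA, off=0): starts [0, 53, 60] → cuts [53, 60] (position 0 is a terminus of the linear molecule — no cut)

All cut coordinates (distinct, sorted): [13, 21, 32, 42, 50, 53, 60, 73, 85, 96]

Fragments:
  [0,13): 13 bp
  [13,21): 8 bp
  [21,32): 11 bp
  [32,42): 10 bp
  [42,50): 8 bp
  [50,53): 3 bp
  [53,60): 7 bp
  [60,73): 13 bp
  [73,85): 12 bp
  [85,96): 11 bp
  [96,99): 3 bp

[3,3,7,8,8,10,11,11,12,13,13]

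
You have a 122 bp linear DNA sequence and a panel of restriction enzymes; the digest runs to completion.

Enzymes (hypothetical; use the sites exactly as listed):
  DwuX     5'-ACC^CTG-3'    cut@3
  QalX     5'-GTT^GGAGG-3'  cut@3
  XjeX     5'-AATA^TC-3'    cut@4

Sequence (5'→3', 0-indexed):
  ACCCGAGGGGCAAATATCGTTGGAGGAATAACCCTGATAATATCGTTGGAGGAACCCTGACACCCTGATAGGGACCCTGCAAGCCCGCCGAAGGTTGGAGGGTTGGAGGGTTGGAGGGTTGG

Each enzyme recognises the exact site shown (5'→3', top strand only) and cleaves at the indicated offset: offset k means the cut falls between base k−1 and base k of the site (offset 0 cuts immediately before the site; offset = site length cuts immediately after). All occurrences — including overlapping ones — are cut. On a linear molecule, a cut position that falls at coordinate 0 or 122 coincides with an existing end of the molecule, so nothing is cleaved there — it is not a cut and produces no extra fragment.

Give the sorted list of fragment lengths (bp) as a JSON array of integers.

[5,5,8,8,8,9,9,10,12,12,16,20]

Per-enzyme occurrences:
  DwuX (ACCCTG, off=3): starts [30, 53, 61, 73] → cuts [33, 56, 64, 76]
  QalX (GTTGGAGG, off=3): starts [18, 44, 93, 101, 109] → cuts [21, 47, 96, 104, 112]
  XjeX (AATATC, off=4): starts [12, 38] → cuts [16, 42]

All cut coordinates (distinct, sorted): [16, 21, 33, 42, 47, 56, 64, 76, 96, 104, 112]

Fragments:
  [0,16): 16 bp
  [16,21): 5 bp
  [21,33): 12 bp
  [33,42): 9 bp
  [42,47): 5 bp
  [47,56): 9 bp
  [56,64): 8 bp
  [64,76): 12 bp
  [76,96): 20 bp
  [96,104): 8 bp
  [104,112): 8 bp
  [112,122): 10 bp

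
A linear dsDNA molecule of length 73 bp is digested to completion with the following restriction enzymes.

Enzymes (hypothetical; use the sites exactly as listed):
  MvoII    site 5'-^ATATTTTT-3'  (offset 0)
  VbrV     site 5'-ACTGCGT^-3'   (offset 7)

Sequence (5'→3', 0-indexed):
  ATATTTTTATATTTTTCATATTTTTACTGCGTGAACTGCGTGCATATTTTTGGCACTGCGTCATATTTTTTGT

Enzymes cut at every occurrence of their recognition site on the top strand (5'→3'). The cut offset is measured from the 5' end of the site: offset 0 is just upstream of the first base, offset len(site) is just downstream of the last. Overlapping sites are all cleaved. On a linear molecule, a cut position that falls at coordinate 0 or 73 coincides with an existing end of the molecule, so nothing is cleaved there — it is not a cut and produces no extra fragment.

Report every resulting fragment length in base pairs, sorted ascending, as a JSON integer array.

Scan for sites:
  MvoII ATATTTTT/0: at [0, 8, 17, 43, 62] ⇒ [8, 17, 43, 62] (position 0 is a terminus of the linear molecule — no cut)
  VbrV ACTGCGT/7: at [25, 34, 54] ⇒ [32, 41, 61]

All cut coordinates (distinct, sorted): [8, 17, 32, 41, 43, 61, 62]

Fragment lengths:
  [0,8): 8 bp
  [8,17): 9 bp
  [17,32): 15 bp
  [32,41): 9 bp
  [41,43): 2 bp
  [43,61): 18 bp
  [61,62): 1 bp
  [62,73): 11 bp

[1,2,8,9,9,11,15,18]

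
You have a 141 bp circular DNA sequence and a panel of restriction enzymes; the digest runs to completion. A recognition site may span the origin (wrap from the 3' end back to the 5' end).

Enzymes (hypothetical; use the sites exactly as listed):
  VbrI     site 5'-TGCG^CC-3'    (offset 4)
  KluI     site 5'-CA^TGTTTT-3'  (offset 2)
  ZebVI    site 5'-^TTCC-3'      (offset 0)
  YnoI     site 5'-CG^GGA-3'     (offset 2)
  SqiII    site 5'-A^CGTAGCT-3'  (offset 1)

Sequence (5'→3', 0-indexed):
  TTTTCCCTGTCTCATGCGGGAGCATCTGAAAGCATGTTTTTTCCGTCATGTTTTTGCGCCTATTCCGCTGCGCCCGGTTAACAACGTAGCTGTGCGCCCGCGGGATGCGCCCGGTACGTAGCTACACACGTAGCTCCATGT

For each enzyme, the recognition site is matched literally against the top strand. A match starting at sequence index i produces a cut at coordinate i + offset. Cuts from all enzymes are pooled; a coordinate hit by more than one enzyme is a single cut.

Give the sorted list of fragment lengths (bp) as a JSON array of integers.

[4,5,6,6,7,7,8,10,10,10,12,12,12,16,16]

Site scan:
  VbrI TGCGCC/4: at [54, 68, 92, 105] ⇒ [58, 72, 96, 109]
  KluI CATGTTTT/2: at [32, 46, 136] ⇒ [34, 48, 138]
  ZebVI TTCC/0: at [2, 40, 62] ⇒ [2, 40, 62]
  YnoI CGGGA/2: at [16, 100] ⇒ [18, 102]
  SqiII ACGTAGCT/1: at [83, 115, 127] ⇒ [84, 116, 128]

Pooled cuts: [2, 18, 34, 40, 48, 58, 62, 72, 84, 96, 102, 109, 116, 128, 138]

Fragment lengths:
  2→18: 16 bp
  18→34: 16 bp
  34→40: 6 bp
  40→48: 8 bp
  48→58: 10 bp
  58→62: 4 bp
  62→72: 10 bp
  72→84: 12 bp
  84→96: 12 bp
  96→102: 6 bp
  102→109: 7 bp
  109→116: 7 bp
  116→128: 12 bp
  128→138: 10 bp
  138→2 (wrap): 141-138+2 = 5 bp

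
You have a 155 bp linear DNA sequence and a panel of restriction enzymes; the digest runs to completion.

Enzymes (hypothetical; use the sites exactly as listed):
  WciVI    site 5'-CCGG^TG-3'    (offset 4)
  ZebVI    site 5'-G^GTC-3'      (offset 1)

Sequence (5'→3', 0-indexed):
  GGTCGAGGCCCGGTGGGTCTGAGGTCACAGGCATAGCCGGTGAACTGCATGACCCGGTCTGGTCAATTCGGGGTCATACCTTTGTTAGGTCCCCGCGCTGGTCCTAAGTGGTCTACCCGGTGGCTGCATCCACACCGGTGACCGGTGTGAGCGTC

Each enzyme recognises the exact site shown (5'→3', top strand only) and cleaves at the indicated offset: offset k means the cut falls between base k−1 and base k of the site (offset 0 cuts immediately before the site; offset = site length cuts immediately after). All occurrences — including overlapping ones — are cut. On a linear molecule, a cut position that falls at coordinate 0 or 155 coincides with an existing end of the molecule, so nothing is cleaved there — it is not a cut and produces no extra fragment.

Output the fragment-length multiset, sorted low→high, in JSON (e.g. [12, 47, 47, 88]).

[1,3,5,7,7,10,10,10,11,12,12,16,16,17,18]

Site scan:
  WciVI (CCGGTG, off=4): starts [9, 36, 116, 134, 141] → cuts [13, 40, 120, 138, 145]
  ZebVI (GGTC, off=1): starts [0, 15, 22, 55, 60, 71, 87, 99, 109] → cuts [1, 16, 23, 56, 61, 72, 88, 100, 110]

All cut coordinates (distinct, sorted): [1, 13, 16, 23, 40, 56, 61, 72, 88, 100, 110, 120, 138, 145]

Fragment lengths:
  [0,1): 1 bp
  [1,13): 12 bp
  [13,16): 3 bp
  [16,23): 7 bp
  [23,40): 17 bp
  [40,56): 16 bp
  [56,61): 5 bp
  [61,72): 11 bp
  [72,88): 16 bp
  [88,100): 12 bp
  [100,110): 10 bp
  [110,120): 10 bp
  [120,138): 18 bp
  [138,145): 7 bp
  [145,155): 10 bp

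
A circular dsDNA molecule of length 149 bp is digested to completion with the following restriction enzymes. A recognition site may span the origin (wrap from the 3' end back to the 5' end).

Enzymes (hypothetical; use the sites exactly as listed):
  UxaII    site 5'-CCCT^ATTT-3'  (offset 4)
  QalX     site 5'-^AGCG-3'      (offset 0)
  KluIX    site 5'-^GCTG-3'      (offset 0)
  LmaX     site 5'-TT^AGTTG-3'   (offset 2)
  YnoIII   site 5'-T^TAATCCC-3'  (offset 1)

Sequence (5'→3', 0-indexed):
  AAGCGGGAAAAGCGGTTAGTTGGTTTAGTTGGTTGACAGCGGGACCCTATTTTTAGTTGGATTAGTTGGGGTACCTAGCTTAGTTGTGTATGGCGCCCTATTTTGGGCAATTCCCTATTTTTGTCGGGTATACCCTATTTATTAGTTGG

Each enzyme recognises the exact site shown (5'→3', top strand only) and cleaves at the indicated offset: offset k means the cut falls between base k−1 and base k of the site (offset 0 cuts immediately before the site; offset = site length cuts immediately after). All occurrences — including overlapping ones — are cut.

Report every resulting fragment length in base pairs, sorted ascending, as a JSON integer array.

Site scan:
  UxaII (CCCTATTT, off=4): starts [44, 95, 112, 132] → cuts [48, 99, 116, 136]
  QalX (AGCG, off=0): starts [1, 10, 37] → cuts [1, 10, 37]
  KluIX (GCTG, off=0): no sites
  LmaX (TTAGTTG, off=2): starts [15, 24, 52, 61, 79, 141] → cuts [17, 26, 54, 63, 81, 143]
  YnoIII (TTAATCCC, off=1): no sites

All cut coordinates (distinct, sorted): [1, 10, 17, 26, 37, 48, 54, 63, 81, 99, 116, 136, 143]

Fragments:
  1→10: 9 bp
  10→17: 7 bp
  17→26: 9 bp
  26→37: 11 bp
  37→48: 11 bp
  48→54: 6 bp
  54→63: 9 bp
  63→81: 18 bp
  81→99: 18 bp
  99→116: 17 bp
  116→136: 20 bp
  136→143: 7 bp
  143→1 (wrap): 149-143+1 = 7 bp

[6,7,7,7,9,9,9,11,11,17,18,18,20]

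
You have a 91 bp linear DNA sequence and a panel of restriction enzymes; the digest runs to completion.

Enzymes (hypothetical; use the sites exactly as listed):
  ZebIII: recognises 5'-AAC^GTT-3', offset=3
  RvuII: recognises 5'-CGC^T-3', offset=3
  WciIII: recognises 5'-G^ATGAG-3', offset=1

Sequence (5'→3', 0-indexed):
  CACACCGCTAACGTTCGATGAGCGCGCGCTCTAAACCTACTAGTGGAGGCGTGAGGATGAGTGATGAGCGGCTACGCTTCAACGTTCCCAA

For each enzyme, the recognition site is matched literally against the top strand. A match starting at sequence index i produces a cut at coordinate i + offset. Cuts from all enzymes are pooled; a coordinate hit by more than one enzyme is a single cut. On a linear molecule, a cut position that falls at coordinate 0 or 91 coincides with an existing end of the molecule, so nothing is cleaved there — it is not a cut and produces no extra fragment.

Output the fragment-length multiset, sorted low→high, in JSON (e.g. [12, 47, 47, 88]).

[4,5,6,7,8,8,12,14,27]

Scan for sites:
  ZebIII (AACGTT, off=3): starts [9, 80] → cuts [12, 83]
  RvuII (CGCT, off=3): starts [5, 26, 74] → cuts [8, 29, 77]
  WciIII (GATGAG, off=1): starts [16, 55, 62] → cuts [17, 56, 63]

Pooled cuts: [8, 12, 17, 29, 56, 63, 77, 83]

Fragments:
  [0,8): 8 bp
  [8,12): 4 bp
  [12,17): 5 bp
  [17,29): 12 bp
  [29,56): 27 bp
  [56,63): 7 bp
  [63,77): 14 bp
  [77,83): 6 bp
  [83,91): 8 bp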